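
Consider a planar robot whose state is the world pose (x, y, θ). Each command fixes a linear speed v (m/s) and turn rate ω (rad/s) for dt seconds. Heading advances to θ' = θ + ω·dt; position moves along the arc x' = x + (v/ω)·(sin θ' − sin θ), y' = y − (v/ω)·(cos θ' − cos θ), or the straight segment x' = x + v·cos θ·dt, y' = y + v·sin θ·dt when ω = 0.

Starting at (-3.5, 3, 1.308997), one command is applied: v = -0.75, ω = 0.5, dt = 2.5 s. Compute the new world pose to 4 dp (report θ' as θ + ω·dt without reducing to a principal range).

θ' = 1.3090 + 0.5·2.5 = 2.5590
R = v/ω = -0.75/0.5 = -1.5000
x' = -3.5 + -1.5000·(sin 2.5590 − sin 1.3090) = -2.8764
y' = 3 − -1.5000·(cos 2.5590 − cos 1.3090) = 1.3592

(-2.8764, 1.3592, 2.5590)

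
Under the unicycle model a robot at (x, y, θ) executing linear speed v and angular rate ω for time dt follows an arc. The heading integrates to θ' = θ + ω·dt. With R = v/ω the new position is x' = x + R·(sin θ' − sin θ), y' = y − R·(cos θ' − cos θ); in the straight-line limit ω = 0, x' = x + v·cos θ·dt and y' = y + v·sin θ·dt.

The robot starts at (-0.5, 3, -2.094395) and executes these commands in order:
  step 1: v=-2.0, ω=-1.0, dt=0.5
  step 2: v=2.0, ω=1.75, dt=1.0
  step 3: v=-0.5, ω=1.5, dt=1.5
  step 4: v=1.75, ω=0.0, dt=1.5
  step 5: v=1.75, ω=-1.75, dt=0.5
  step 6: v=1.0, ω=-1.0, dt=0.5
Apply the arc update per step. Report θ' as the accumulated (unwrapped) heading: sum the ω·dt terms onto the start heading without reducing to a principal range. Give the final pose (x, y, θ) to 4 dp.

step 1: θ'=-2.5944 (R=2.0000) → pose (0.1915, 3.7080, -2.5944)
step 2: θ'=-0.8444 (R=1.1429) → pose (-0.0683, 1.9729, -0.8444)
step 3: θ'=1.4056 (R=-0.3333) → pose (-0.6463, 1.8063, 1.4056)
step 4: θ'=1.4056 (straight) → pose (-0.2146, 4.3956, 1.4056)
step 5: θ'=0.5306 (R=-1.0000) → pose (0.2657, 5.0937, 0.5306)
step 6: θ'=0.0306 (R=-1.0000) → pose (0.7412, 5.2307, 0.0306)

(0.7412, 5.2307, 0.0306)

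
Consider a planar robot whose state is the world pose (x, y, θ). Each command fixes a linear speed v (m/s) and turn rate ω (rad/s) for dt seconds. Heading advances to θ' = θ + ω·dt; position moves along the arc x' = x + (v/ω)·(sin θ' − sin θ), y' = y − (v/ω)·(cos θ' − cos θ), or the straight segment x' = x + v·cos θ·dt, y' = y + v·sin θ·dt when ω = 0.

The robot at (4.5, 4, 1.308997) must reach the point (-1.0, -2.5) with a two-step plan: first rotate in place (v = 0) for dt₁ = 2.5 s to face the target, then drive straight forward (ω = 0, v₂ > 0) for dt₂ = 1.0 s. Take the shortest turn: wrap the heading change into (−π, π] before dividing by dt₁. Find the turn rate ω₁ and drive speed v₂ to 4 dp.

heading to target = atan2(-2.5−4, -1−4.5) = -2.2731
Δθ = wrap(-2.2731 − 1.3090) = 2.7011; ω₁ = Δθ/dt₁ = 1.0805
distance = √((-1−4.5)² + (-2.5−4)²) = 8.5147; v₂ = distance/dt₂ = 8.5147

ω₁ = 1.0805, v₂ = 8.5147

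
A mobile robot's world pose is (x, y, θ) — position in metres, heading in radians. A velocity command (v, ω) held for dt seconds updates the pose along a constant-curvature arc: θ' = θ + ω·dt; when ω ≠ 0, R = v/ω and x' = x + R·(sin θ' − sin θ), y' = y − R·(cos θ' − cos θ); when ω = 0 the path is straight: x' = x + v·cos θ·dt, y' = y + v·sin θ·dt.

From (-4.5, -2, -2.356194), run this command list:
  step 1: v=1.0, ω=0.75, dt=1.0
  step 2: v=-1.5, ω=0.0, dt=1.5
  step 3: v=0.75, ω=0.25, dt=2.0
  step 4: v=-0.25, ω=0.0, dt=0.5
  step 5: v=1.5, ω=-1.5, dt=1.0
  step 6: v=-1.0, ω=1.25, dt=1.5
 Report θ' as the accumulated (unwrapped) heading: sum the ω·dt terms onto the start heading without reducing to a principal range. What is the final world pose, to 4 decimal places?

step 1: θ'=-1.6062 (R=1.3333) → pose (-4.8897, -2.8956, -1.6062)
step 2: θ'=-1.6062 (straight) → pose (-4.8101, -0.6470, -1.6062)
step 3: θ'=-1.1062 (R=3.0000) → pose (-4.4939, -2.0974, -1.1062)
step 4: θ'=-1.1062 (straight) → pose (-4.5499, -1.9857, -1.1062)
step 5: θ'=-2.6062 (R=-1.0000) → pose (-4.9338, -3.2938, -2.6062)
step 6: θ'=-0.7312 (R=-0.8000) → pose (-4.8077, -2.0102, -0.7312)

(-4.8077, -2.0102, -0.7312)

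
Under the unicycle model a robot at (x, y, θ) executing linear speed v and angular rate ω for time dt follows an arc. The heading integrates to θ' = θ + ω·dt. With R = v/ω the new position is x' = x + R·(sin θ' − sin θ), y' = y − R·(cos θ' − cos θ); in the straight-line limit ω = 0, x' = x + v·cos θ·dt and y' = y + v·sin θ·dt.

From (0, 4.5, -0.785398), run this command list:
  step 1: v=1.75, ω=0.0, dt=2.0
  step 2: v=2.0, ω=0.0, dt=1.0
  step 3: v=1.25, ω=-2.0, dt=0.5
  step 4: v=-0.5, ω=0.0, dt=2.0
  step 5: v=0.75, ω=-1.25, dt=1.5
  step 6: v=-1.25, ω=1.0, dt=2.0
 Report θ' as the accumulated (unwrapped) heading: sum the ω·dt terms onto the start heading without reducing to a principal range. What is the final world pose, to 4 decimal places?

step 1: θ'=-0.7854 (straight) → pose (2.4749, 2.0251, -0.7854)
step 2: θ'=-0.7854 (straight) → pose (3.8891, 0.6109, -0.7854)
step 3: θ'=-1.7854 (R=-0.6250) → pose (4.0578, 0.0359, -1.7854)
step 4: θ'=-1.7854 (straight) → pose (4.2708, 1.0129, -1.7854)
step 5: θ'=-3.6604 (R=-0.6000) → pose (3.3870, 0.6197, -3.6604)
step 6: θ'=-1.6604 (R=-1.2500) → pose (5.2518, 1.5933, -1.6604)

(5.2518, 1.5933, -1.6604)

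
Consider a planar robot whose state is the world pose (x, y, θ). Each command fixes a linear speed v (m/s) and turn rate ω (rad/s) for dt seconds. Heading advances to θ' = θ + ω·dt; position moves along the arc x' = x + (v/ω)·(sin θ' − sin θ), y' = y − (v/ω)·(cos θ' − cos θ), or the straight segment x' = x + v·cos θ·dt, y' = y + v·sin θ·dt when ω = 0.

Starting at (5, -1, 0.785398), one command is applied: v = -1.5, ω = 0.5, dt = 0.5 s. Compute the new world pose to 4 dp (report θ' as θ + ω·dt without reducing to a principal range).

θ' = 0.7854 + 0.5·0.5 = 1.0354
R = v/ω = -1.5/0.5 = -3.0000
x' = 5 + -3.0000·(sin 1.0354 − sin 0.7854) = 4.5411
y' = -1 − -3.0000·(cos 1.0354 − cos 0.7854) = -1.5908

(4.5411, -1.5908, 1.0354)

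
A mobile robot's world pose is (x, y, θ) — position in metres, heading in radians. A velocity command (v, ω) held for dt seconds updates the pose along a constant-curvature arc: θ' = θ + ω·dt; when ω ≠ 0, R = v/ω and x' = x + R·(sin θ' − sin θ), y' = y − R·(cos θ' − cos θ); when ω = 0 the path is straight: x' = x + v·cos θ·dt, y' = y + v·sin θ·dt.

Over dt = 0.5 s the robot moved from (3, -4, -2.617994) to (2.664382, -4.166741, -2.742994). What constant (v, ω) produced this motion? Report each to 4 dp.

v = 0.7500, ω = -0.2500

Δθ = -2.742994 − -2.617994 = -0.125000
ω = Δθ/dt = -0.125000/0.5 = -0.2500
R = Δx/(sin θ' − sin θ) = -3.0000
v = R·ω = -3.0000·-0.2500 = 0.7500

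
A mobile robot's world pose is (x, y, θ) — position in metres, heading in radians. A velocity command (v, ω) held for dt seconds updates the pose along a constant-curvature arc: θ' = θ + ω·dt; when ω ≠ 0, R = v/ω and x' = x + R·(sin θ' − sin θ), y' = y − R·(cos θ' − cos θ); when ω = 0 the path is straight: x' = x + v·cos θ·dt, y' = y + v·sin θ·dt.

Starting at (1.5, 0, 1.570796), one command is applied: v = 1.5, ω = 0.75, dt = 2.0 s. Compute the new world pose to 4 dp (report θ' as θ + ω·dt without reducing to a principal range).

(-0.3585, 1.9950, 3.0708)

θ' = 1.5708 + 0.75·2.0 = 3.0708
R = v/ω = 1.5/0.75 = 2.0000
x' = 1.5 + 2.0000·(sin 3.0708 − sin 1.5708) = -0.3585
y' = 0 − 2.0000·(cos 3.0708 − cos 1.5708) = 1.9950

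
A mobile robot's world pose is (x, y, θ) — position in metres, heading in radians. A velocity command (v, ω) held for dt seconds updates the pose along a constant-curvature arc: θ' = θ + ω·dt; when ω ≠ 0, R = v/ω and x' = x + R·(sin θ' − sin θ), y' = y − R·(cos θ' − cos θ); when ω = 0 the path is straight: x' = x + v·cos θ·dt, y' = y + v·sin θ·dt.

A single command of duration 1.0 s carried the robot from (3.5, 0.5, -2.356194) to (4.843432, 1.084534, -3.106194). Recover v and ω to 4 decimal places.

v = -1.5000, ω = -0.7500

Δθ = -3.106194 − -2.356194 = -0.750000
ω = Δθ/dt = -0.750000/1.0 = -0.7500
R = Δx/(sin θ' − sin θ) = 2.0000
v = R·ω = 2.0000·-0.7500 = -1.5000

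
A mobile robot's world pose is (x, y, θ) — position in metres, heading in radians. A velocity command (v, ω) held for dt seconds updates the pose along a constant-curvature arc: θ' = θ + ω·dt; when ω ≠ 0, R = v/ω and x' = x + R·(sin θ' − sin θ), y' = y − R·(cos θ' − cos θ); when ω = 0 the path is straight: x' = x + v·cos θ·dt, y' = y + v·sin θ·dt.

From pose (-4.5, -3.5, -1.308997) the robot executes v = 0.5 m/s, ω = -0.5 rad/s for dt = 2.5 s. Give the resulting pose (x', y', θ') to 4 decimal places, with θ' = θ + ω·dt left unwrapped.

(-4.9157, -4.5939, -2.5590)

θ' = -1.3090 + -0.5·2.5 = -2.5590
R = v/ω = 0.5/-0.5 = -1.0000
x' = -4.5 + -1.0000·(sin -2.5590 − sin -1.3090) = -4.9157
y' = -3.5 − -1.0000·(cos -2.5590 − cos -1.3090) = -4.5939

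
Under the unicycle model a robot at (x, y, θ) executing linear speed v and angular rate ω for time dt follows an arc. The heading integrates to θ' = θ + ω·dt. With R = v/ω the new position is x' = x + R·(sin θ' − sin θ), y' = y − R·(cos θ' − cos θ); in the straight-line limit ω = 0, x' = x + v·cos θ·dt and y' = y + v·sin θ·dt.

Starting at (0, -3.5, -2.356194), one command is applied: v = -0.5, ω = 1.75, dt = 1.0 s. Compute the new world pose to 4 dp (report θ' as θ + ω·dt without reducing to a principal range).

θ' = -2.3562 + 1.75·1.0 = -0.6062
R = v/ω = -0.5/1.75 = -0.2857
x' = 0 + -0.2857·(sin -0.6062 − sin -2.3562) = -0.0392
y' = -3.5 − -0.2857·(cos -0.6062 − cos -2.3562) = -3.0632

(-0.0392, -3.0632, -0.6062)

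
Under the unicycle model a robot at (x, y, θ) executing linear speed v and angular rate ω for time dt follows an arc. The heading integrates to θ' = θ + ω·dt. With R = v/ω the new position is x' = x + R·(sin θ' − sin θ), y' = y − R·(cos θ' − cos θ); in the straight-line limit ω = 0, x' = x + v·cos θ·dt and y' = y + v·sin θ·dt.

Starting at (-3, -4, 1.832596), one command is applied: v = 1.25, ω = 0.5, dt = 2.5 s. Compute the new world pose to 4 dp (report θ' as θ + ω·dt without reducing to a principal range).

θ' = 1.8326 + 0.5·2.5 = 3.0826
R = v/ω = 1.25/0.5 = 2.5000
x' = -3 + 2.5000·(sin 3.0826 − sin 1.8326) = -5.2674
y' = -4 − 2.5000·(cos 3.0826 − cos 1.8326) = -2.1514

(-5.2674, -2.1514, 3.0826)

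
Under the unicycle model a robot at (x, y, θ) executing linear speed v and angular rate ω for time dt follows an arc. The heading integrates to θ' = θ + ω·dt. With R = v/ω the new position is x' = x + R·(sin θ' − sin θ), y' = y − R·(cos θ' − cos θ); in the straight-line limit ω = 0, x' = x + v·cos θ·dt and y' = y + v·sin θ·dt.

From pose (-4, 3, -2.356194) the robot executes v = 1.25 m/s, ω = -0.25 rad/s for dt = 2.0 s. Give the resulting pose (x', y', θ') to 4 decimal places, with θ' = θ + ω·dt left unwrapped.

θ' = -2.3562 + -0.25·2.0 = -2.8562
R = v/ω = 1.25/-0.25 = -5.0000
x' = -4 + -5.0000·(sin -2.8562 − sin -2.3562) = -6.1278
y' = 3 − -5.0000·(cos -2.8562 − cos -2.3562) = 1.7378

(-6.1278, 1.7378, -2.8562)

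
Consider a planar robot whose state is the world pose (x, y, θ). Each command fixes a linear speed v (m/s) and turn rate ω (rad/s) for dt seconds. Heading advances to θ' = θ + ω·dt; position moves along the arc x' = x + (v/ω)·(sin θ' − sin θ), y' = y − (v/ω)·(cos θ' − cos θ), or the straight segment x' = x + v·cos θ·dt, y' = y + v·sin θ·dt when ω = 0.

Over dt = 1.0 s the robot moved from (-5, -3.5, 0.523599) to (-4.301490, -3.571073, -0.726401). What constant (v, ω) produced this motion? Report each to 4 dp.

v = 0.7500, ω = -1.2500

Δθ = -0.726401 − 0.523599 = -1.250000
ω = Δθ/dt = -1.250000/1.0 = -1.2500
R = Δx/(sin θ' − sin θ) = -0.6000
v = R·ω = -0.6000·-1.2500 = 0.7500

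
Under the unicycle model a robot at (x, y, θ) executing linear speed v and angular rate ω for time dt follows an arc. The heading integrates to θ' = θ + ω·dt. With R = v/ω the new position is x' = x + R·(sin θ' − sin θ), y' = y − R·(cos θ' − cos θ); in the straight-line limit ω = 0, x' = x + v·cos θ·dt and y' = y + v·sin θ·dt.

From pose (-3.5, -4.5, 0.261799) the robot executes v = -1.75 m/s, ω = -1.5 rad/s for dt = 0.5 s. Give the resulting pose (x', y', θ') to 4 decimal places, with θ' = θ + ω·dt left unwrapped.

(-4.3492, -4.4035, -0.4882)

θ' = 0.2618 + -1.5·0.5 = -0.4882
R = v/ω = -1.75/-1.5 = 1.1667
x' = -3.5 + 1.1667·(sin -0.4882 − sin 0.2618) = -4.3492
y' = -4.5 − 1.1667·(cos -0.4882 − cos 0.2618) = -4.4035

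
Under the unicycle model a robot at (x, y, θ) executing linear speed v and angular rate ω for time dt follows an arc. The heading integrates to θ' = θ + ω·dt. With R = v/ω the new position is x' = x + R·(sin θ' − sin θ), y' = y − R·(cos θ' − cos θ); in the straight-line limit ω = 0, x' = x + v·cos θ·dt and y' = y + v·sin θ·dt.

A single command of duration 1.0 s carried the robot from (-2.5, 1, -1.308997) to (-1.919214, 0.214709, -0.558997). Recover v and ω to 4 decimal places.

v = 1.0000, ω = 0.7500

Δθ = -0.558997 − -1.308997 = 0.750000
ω = Δθ/dt = 0.750000/1.0 = 0.7500
R = −Δy/(cos θ' − cos θ) = 1.3333
v = R·ω = 1.3333·0.7500 = 1.0000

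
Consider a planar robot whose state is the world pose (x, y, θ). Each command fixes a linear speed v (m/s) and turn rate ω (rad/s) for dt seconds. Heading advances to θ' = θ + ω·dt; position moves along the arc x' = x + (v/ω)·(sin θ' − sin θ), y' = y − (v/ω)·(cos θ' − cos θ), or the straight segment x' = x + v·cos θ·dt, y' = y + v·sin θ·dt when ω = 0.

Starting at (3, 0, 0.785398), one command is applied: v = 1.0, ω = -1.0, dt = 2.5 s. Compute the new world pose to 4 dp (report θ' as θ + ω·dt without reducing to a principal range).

θ' = 0.7854 + -1.0·2.5 = -1.7146
R = v/ω = 1.0/-1.0 = -1.0000
x' = 3 + -1.0000·(sin -1.7146 − sin 0.7854) = 4.6968
y' = 0 − -1.0000·(cos -1.7146 − cos 0.7854) = -0.8504

(4.6968, -0.8504, -1.7146)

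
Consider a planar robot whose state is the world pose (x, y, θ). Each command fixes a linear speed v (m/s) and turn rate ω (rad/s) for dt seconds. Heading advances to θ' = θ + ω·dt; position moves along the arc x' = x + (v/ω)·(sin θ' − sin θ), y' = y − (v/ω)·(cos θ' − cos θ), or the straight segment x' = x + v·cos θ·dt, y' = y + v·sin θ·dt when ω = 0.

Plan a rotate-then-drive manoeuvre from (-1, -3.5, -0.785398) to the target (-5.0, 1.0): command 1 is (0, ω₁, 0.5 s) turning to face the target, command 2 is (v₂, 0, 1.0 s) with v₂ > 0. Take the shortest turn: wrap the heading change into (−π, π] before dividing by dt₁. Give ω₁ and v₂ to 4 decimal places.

heading to target = atan2(1−-3.5, -5−-1) = 2.2974
Δθ = wrap(2.2974 − -0.7854) = 3.0828; ω₁ = Δθ/dt₁ = 6.1657
distance = √((-5−-1)² + (1−-3.5)²) = 6.0208; v₂ = distance/dt₂ = 6.0208

ω₁ = 6.1657, v₂ = 6.0208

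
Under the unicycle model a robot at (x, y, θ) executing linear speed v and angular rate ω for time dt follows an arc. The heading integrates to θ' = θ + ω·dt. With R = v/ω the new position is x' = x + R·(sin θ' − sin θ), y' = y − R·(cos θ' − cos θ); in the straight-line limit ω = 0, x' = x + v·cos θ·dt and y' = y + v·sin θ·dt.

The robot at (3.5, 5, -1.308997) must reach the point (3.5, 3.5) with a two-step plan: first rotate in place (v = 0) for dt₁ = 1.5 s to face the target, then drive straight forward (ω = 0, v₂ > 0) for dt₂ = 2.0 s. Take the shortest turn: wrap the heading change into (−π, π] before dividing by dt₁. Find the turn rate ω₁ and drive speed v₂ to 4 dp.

ω₁ = -0.1745, v₂ = 0.7500

heading to target = atan2(3.5−5, 3.5−3.5) = -1.5708
Δθ = wrap(-1.5708 − -1.3090) = -0.2618; ω₁ = Δθ/dt₁ = -0.1745
distance = √((3.5−3.5)² + (3.5−5)²) = 1.5000; v₂ = distance/dt₂ = 0.7500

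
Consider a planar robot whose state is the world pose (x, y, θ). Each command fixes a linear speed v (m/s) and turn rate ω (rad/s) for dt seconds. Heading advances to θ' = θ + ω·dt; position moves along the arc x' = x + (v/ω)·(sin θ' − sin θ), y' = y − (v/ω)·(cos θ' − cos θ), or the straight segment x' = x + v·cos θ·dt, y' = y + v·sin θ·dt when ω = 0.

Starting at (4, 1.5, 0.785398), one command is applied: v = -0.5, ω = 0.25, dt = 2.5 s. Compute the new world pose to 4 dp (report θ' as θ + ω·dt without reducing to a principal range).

(3.4399, 0.4052, 1.4104)

θ' = 0.7854 + 0.25·2.5 = 1.4104
R = v/ω = -0.5/0.25 = -2.0000
x' = 4 + -2.0000·(sin 1.4104 − sin 0.7854) = 3.4399
y' = 1.5 − -2.0000·(cos 1.4104 − cos 0.7854) = 0.4052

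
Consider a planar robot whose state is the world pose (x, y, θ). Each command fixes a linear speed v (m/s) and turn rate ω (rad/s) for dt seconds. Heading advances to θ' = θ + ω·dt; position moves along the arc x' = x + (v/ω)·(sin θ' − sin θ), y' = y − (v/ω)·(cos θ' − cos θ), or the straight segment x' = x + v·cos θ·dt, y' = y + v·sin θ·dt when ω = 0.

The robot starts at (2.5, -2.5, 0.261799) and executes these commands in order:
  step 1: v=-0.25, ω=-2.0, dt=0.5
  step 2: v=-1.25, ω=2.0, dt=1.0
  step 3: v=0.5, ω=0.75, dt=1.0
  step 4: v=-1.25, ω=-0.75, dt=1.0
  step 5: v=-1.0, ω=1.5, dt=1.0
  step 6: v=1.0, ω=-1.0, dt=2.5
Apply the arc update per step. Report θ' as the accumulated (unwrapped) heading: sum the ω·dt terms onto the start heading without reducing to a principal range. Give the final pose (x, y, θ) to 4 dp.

step 1: θ'=-0.7382 (R=0.1250) → pose (2.3835, -2.4717, -0.7382)
step 2: θ'=1.2618 (R=-0.6250) → pose (1.3675, -2.7440, 1.2618)
step 3: θ'=2.0118 (R=0.6667) → pose (1.3353, -2.2567, 2.0118)
step 4: θ'=1.2618 (R=1.6667) → pose (1.4158, -3.4749, 1.2618)
step 5: θ'=2.7618 (R=-0.6667) → pose (1.8038, -4.2968, 2.7618)
step 6: θ'=0.2618 (R=-1.0000) → pose (1.9157, -2.4021, 0.2618)

(1.9157, -2.4021, 0.2618)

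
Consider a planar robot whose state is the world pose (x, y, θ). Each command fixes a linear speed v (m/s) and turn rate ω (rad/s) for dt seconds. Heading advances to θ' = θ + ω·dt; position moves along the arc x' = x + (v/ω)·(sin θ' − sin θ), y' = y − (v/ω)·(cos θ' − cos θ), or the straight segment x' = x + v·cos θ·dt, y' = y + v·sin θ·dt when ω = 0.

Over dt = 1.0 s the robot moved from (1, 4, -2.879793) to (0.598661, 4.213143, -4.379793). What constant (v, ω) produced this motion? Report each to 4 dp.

Δθ = -4.379793 − -2.879793 = -1.500000
ω = Δθ/dt = -1.500000/1.0 = -1.5000
R = Δx/(sin θ' − sin θ) = -0.3333
v = R·ω = -0.3333·-1.5000 = 0.5000

v = 0.5000, ω = -1.5000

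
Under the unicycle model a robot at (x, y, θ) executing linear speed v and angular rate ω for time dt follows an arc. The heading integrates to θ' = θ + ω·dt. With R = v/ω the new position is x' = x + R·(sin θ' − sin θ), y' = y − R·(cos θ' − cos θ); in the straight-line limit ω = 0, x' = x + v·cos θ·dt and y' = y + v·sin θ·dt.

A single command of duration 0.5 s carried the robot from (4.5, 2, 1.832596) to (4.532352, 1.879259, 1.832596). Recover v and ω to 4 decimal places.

Δθ = 1.832596 − 1.832596 = 0.000000
ω = Δθ/dt = 0.000000/0.5 = 0.0000
ω = 0 → v = (Δx·cos θ + Δy·sin θ)/dt = -0.2500

v = -0.2500, ω = 0.0000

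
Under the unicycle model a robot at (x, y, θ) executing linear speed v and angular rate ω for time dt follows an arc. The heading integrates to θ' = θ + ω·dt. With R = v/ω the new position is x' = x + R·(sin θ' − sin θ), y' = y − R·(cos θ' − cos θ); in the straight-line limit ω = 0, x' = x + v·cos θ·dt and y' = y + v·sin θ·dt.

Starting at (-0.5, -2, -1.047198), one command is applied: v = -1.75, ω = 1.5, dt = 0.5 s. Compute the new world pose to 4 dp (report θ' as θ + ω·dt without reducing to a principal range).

θ' = -1.0472 + 1.5·0.5 = -0.2972
R = v/ω = -1.75/1.5 = -1.1667
x' = -0.5 + -1.1667·(sin -0.2972 − sin -1.0472) = -1.1687
y' = -2 − -1.1667·(cos -0.2972 − cos -1.0472) = -1.4678

(-1.1687, -1.4678, -0.2972)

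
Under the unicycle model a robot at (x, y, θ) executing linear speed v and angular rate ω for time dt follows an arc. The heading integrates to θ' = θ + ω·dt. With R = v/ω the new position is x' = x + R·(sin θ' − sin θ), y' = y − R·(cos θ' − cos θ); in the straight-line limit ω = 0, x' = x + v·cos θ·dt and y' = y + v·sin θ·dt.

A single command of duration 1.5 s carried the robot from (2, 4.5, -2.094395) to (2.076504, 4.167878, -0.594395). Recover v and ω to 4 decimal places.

v = 0.2500, ω = 1.0000

Δθ = -0.594395 − -2.094395 = 1.500000
ω = Δθ/dt = 1.500000/1.5 = 1.0000
R = −Δy/(cos θ' − cos θ) = 0.2500
v = R·ω = 0.2500·1.0000 = 0.2500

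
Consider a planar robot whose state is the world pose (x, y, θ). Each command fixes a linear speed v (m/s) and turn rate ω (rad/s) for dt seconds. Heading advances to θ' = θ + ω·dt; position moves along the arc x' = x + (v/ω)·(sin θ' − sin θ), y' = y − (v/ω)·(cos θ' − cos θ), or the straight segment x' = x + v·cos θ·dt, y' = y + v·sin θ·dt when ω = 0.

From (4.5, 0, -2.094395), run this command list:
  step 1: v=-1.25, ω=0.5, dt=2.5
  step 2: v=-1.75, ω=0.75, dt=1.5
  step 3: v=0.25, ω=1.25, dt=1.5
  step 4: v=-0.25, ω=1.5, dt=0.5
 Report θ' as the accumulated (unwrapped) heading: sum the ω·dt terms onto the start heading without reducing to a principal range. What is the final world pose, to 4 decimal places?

step 1: θ'=-0.8444 (R=-2.5000) → pose (4.2039, 2.9105, -0.8444)
step 2: θ'=0.2806 (R=-2.3333) → pose (1.8133, 3.6028, 0.2806)
step 3: θ'=2.1556 (R=0.2000) → pose (1.9247, 3.9054, 2.1556)
step 4: θ'=2.9056 (R=-0.1667) → pose (2.0247, 3.8353, 2.9056)

(2.0247, 3.8353, 2.9056)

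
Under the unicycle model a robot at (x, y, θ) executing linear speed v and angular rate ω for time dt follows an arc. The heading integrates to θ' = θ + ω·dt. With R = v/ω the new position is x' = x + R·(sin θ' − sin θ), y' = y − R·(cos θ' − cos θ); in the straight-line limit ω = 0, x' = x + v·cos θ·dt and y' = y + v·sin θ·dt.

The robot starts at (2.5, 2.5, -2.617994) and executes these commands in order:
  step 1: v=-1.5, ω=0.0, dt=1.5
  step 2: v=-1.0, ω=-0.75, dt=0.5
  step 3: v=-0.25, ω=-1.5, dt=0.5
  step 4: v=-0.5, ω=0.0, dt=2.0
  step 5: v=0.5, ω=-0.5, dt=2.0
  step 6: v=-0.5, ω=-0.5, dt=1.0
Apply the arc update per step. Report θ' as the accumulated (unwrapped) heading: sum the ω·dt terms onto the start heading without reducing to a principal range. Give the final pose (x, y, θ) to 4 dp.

step 1: θ'=-2.6180 (straight) → pose (4.4486, 3.6250, -2.6180)
step 2: θ'=-2.9930 (R=1.3333) → pose (4.9178, 3.7889, -2.9930)
step 3: θ'=-3.7430 (R=0.1667) → pose (5.0368, 3.7615, -3.7430)
step 4: θ'=-3.7430 (straight) → pose (5.8613, 3.1957, -3.7430)
step 5: θ'=-4.7430 (R=-1.0000) → pose (5.4276, 4.0509, -4.7430)
step 6: θ'=-5.2430 (R=1.0000) → pose (5.2906, 3.5754, -5.2430)

(5.2906, 3.5754, -5.2430)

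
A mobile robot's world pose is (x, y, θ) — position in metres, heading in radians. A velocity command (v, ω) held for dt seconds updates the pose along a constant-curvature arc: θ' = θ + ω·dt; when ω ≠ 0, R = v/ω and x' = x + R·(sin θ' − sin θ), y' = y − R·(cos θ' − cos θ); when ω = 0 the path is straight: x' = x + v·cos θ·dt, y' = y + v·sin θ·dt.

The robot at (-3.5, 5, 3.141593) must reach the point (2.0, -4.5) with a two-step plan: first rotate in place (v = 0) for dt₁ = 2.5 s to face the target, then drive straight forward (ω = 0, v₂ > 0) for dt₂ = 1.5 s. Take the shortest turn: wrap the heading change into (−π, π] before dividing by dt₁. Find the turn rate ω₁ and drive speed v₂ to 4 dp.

heading to target = atan2(-4.5−5, 2−-3.5) = -1.0460
Δθ = wrap(-1.0460 − 3.1416) = 2.0956; ω₁ = Δθ/dt₁ = 0.8382
distance = √((2−-3.5)² + (-4.5−5)²) = 10.9772; v₂ = distance/dt₂ = 7.3182

ω₁ = 0.8382, v₂ = 7.3182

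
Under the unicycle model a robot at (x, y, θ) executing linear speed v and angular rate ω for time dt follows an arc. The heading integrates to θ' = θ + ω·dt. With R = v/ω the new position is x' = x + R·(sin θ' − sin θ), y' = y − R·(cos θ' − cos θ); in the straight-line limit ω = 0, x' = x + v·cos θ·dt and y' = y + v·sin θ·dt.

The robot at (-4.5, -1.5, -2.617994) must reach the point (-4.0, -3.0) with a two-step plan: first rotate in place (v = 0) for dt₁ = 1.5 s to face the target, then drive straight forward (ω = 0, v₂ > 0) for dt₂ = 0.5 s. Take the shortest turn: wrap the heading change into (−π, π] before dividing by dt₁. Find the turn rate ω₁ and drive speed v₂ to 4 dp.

heading to target = atan2(-3−-1.5, -4−-4.5) = -1.2490
Δθ = wrap(-1.2490 − -2.6180) = 1.3689; ω₁ = Δθ/dt₁ = 0.9126
distance = √((-4−-4.5)² + (-3−-1.5)²) = 1.5811; v₂ = distance/dt₂ = 3.1623

ω₁ = 0.9126, v₂ = 3.1623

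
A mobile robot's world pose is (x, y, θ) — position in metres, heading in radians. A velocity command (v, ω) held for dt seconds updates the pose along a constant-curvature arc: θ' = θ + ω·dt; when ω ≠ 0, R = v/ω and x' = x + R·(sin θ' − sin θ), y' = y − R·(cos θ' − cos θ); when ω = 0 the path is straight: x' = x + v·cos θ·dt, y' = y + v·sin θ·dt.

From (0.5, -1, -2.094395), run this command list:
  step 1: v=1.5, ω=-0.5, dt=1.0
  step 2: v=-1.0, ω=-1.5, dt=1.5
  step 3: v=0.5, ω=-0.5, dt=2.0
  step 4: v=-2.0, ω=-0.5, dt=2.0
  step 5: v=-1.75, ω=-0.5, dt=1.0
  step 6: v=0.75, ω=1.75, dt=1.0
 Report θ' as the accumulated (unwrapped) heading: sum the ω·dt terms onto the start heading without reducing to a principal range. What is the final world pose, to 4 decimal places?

(-3.3373, -0.5768, -5.5944)

step 1: θ'=-2.5944 (R=-3.0000) → pose (-0.5372, -2.0620, -2.5944)
step 2: θ'=-4.8444 (R=0.6667) → pose (0.4705, -2.7190, -4.8444)
step 3: θ'=-5.8444 (R=-1.0000) → pose (1.0370, -1.9454, -5.8444)
step 4: θ'=-6.8444 (R=4.0000) → pose (-2.7912, -1.7108, -6.8444)
step 5: θ'=-7.3444 (R=3.5000) → pose (-3.9838, -0.4550, -7.3444)
step 6: θ'=-5.5944 (R=0.4286) → pose (-3.3373, -0.5768, -5.5944)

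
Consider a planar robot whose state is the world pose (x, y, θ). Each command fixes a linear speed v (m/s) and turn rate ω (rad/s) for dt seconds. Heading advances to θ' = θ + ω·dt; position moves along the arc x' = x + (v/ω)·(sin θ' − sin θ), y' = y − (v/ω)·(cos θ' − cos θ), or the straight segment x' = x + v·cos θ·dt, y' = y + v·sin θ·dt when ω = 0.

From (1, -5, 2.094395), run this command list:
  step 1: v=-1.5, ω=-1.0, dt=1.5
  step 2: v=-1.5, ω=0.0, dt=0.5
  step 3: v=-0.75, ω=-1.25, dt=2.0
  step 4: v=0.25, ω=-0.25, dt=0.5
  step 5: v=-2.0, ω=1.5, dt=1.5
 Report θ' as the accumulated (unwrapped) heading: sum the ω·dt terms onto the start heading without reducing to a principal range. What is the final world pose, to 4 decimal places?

(-2.5165, -4.9406, 0.2194)

step 1: θ'=0.5944 (R=1.5000) → pose (0.5410, -6.9927, 0.5944)
step 2: θ'=0.5944 (straight) → pose (-0.0804, -7.4127, 0.5944)
step 3: θ'=-1.9056 (R=0.6000) → pose (-0.9831, -6.7185, -1.9056)
step 4: θ'=-2.0306 (R=-1.0000) → pose (-1.0314, -6.8337, -2.0306)
step 5: θ'=0.2194 (R=-1.3333) → pose (-2.5165, -4.9406, 0.2194)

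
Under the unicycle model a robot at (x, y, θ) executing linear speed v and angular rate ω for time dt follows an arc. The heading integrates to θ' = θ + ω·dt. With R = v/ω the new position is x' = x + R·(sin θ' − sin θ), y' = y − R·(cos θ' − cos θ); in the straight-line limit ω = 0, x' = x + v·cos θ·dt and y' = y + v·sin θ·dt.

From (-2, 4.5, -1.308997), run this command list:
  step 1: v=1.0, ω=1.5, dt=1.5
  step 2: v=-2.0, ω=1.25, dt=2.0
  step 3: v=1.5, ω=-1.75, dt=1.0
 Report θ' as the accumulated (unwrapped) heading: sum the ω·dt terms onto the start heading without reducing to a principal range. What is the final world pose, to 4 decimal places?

step 1: θ'=0.9410 (R=0.6667) → pose (-0.8173, 4.2799, 0.9410)
step 2: θ'=3.4410 (R=-1.6000) → pose (0.9477, 1.8087, 3.4410)
step 3: θ'=1.6910 (R=-0.8571) → pose (-0.1561, 2.5249, 1.6910)

(-0.1561, 2.5249, 1.6910)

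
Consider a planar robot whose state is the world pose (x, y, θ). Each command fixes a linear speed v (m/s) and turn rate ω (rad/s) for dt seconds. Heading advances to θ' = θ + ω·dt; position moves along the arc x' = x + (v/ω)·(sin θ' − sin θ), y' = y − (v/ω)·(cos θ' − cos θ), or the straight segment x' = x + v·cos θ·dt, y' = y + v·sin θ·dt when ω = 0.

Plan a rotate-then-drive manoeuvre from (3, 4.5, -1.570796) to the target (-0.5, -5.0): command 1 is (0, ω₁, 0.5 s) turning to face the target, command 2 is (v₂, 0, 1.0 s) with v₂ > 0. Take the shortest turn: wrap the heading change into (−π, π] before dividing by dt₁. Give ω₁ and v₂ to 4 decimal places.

ω₁ = -0.7060, v₂ = 10.1242

heading to target = atan2(-5−4.5, -0.5−3) = -1.9238
Δθ = wrap(-1.9238 − -1.5708) = -0.3530; ω₁ = Δθ/dt₁ = -0.7060
distance = √((-0.5−3)² + (-5−4.5)²) = 10.1242; v₂ = distance/dt₂ = 10.1242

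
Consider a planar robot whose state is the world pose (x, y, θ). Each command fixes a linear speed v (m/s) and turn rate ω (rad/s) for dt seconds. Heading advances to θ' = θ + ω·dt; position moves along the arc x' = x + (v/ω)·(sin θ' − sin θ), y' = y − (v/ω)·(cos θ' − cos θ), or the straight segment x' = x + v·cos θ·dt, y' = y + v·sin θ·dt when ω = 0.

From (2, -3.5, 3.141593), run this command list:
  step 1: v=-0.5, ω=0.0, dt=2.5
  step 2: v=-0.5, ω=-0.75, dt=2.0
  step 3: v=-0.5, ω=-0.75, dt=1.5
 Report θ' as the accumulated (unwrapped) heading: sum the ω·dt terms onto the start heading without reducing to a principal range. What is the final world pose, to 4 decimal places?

step 1: θ'=3.1416 (straight) → pose (3.2500, -3.5000, 3.1416)
step 2: θ'=1.6416 (R=0.6667) → pose (3.9150, -4.1195, 1.6416)
step 3: θ'=0.5166 (R=0.6667) → pose (3.5793, -4.7463, 0.5166)

(3.5793, -4.7463, 0.5166)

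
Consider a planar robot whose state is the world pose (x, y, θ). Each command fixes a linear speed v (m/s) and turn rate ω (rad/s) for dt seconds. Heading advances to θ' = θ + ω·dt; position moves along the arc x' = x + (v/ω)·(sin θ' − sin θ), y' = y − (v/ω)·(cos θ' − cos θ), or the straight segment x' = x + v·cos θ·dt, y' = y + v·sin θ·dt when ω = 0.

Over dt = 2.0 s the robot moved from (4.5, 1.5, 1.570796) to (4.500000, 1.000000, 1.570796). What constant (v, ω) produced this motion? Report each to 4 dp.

Δθ = 1.570796 − 1.570796 = 0.000000
ω = Δθ/dt = 0.000000/2.0 = 0.0000
ω = 0 → v = (Δx·cos θ + Δy·sin θ)/dt = -0.2500

v = -0.2500, ω = 0.0000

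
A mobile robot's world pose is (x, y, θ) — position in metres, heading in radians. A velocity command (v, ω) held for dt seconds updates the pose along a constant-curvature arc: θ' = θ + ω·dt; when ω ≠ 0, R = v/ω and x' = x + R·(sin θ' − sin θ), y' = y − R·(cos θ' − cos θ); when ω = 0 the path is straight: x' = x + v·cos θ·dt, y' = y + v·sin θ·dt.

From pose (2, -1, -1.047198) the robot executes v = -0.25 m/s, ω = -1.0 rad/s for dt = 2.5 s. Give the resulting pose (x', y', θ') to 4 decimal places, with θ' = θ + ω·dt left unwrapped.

θ' = -1.0472 + -1.0·2.5 = -3.5472
R = v/ω = -0.25/-1.0 = 0.2500
x' = 2 + 0.2500·(sin -3.5472 − sin -1.0472) = 2.3152
y' = -1 − 0.2500·(cos -3.5472 − cos -1.0472) = -0.6453

(2.3152, -0.6453, -3.5472)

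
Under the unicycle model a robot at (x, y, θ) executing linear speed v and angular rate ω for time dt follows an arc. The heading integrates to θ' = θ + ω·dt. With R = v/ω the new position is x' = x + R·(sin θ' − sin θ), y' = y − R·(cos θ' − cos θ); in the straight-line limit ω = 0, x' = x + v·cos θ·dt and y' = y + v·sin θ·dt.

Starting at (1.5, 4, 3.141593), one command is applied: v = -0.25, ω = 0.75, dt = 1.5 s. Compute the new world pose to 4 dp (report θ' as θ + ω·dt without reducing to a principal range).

θ' = 3.1416 + 0.75·1.5 = 4.2666
R = v/ω = -0.25/0.75 = -0.3333
x' = 1.5 + -0.3333·(sin 4.2666 − sin 3.1416) = 1.8008
y' = 4 − -0.3333·(cos 4.2666 − cos 3.1416) = 4.1896

(1.8008, 4.1896, 4.2666)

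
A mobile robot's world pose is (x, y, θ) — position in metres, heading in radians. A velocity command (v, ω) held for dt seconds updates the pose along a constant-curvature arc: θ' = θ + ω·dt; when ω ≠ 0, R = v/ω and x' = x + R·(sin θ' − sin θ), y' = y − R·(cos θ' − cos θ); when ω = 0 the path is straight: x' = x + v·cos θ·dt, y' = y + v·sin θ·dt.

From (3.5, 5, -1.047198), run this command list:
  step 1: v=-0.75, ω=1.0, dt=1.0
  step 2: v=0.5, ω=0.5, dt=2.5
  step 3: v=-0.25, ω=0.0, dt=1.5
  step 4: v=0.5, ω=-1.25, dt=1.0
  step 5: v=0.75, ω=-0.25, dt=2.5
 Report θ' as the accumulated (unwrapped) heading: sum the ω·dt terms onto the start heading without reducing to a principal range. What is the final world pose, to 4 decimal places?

(5.8499, 5.2698, -0.6722)

step 1: θ'=-0.0472 (R=-0.7500) → pose (2.8859, 5.3742, -0.0472)
step 2: θ'=1.2028 (R=1.0000) → pose (3.8661, 6.0133, 1.2028)
step 3: θ'=1.2028 (straight) → pose (3.7312, 5.6634, 1.2028)
step 4: θ'=-0.0472 (R=-0.4000) → pose (4.1233, 5.9191, -0.0472)
step 5: θ'=-0.6722 (R=-3.0000) → pose (5.8499, 5.2698, -0.6722)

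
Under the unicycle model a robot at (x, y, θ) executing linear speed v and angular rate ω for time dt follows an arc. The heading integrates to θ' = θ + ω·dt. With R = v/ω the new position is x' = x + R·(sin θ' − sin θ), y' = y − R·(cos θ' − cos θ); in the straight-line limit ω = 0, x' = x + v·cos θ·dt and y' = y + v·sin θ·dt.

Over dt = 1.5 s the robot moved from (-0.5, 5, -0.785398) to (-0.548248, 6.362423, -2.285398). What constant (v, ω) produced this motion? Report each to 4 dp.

Δθ = -2.285398 − -0.785398 = -1.500000
ω = Δθ/dt = -1.500000/1.5 = -1.0000
R = −Δy/(cos θ' − cos θ) = 1.0000
v = R·ω = 1.0000·-1.0000 = -1.0000

v = -1.0000, ω = -1.0000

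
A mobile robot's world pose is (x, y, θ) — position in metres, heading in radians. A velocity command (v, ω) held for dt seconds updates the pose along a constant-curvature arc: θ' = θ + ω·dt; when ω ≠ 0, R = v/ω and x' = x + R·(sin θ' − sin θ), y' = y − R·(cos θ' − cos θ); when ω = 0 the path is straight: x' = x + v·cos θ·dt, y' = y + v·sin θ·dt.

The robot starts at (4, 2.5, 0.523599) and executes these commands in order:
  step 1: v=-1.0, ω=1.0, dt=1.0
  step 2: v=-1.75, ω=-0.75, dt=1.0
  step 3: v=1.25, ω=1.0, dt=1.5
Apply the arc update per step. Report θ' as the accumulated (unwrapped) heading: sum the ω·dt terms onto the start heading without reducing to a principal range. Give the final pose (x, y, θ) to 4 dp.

step 1: θ'=1.5236 (R=-1.0000) → pose (3.5011, 1.6812, 1.5236)
step 2: θ'=0.7736 (R=2.3333) → pose (2.8007, 0.1220, 0.7736)
step 3: θ'=2.2736 (R=1.2500) → pose (2.8811, 1.8242, 2.2736)

(2.8811, 1.8242, 2.2736)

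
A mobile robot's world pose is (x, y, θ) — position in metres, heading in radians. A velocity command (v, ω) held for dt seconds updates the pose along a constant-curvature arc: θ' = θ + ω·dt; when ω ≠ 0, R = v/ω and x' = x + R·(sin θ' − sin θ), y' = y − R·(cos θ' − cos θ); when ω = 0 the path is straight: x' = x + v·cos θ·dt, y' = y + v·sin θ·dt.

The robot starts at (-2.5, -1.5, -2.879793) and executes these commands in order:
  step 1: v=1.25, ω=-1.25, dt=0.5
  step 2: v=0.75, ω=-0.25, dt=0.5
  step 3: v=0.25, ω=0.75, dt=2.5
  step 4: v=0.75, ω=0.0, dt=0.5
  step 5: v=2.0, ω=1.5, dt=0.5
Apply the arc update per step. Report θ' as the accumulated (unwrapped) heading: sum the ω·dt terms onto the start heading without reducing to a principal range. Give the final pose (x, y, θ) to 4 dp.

step 1: θ'=-3.5048 (R=-1.0000) → pose (-3.1141, -1.4688, -3.5048)
step 2: θ'=-3.6298 (R=-3.0000) → pose (-3.4554, -1.3141, -3.6298)
step 3: θ'=-1.7548 (R=0.3333) → pose (-3.9394, -1.5475, -1.7548)
step 4: θ'=-1.7548 (straight) → pose (-4.0081, -1.9162, -1.7548)
step 5: θ'=-1.0048 (R=1.3333) → pose (-3.8226, -2.8751, -1.0048)

(-3.8226, -2.8751, -1.0048)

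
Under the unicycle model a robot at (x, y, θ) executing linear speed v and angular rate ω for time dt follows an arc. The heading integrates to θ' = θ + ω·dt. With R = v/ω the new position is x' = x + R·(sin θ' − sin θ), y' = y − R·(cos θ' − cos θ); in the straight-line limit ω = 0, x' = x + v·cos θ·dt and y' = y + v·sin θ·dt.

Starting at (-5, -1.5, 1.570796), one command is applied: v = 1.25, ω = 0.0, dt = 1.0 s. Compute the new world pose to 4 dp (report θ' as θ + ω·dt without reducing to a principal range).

θ' = 1.5708 + 0.0·1.0 = 1.5708
ω = 0 → straight: x' = -5 + 1.25·cos(1.5708)·1.0 = -5.0000
y' = -1.5 + 1.25·sin(1.5708)·1.0 = -0.2500

(-5.0000, -0.2500, 1.5708)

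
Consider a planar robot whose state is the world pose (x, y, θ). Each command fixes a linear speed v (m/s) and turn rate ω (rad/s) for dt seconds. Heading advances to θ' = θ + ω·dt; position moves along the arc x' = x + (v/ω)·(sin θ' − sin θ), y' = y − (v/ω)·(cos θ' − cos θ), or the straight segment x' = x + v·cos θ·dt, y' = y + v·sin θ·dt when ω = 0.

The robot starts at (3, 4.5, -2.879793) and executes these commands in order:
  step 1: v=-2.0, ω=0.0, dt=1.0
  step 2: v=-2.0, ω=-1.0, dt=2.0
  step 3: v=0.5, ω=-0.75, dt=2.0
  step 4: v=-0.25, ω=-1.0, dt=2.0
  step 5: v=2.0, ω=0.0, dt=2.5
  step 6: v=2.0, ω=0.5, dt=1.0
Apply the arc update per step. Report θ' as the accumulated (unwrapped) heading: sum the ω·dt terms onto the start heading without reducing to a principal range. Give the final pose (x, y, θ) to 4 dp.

(4.9025, -2.5497, -7.8798)

step 1: θ'=-2.8798 (straight) → pose (4.9319, 5.0176, -2.8798)
step 2: θ'=-4.8798 (R=2.0000) → pose (7.4215, 2.7525, -4.8798)
step 3: θ'=-6.3798 (R=-0.6667) → pose (8.1432, 3.3050, -6.3798)
step 4: θ'=-8.3798 (R=0.2500) → pose (7.9511, 3.6793, -8.3798)
step 5: θ'=-8.3798 (straight) → pose (5.4415, -0.6453, -8.3798)
step 6: θ'=-7.8798 (R=4.0000) → pose (4.9025, -2.5497, -7.8798)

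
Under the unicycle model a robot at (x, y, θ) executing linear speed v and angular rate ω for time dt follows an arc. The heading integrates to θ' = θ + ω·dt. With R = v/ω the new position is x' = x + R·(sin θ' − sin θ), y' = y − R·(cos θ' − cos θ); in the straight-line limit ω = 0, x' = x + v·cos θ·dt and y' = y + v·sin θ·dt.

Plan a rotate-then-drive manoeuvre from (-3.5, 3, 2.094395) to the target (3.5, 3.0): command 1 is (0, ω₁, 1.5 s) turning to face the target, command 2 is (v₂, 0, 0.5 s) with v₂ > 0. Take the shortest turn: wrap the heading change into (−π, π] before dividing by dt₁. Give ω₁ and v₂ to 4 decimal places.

ω₁ = -1.3963, v₂ = 14.0000

heading to target = atan2(3−3, 3.5−-3.5) = 0.0000
Δθ = wrap(0.0000 − 2.0944) = -2.0944; ω₁ = Δθ/dt₁ = -1.3963
distance = √((3.5−-3.5)² + (3−3)²) = 7.0000; v₂ = distance/dt₂ = 14.0000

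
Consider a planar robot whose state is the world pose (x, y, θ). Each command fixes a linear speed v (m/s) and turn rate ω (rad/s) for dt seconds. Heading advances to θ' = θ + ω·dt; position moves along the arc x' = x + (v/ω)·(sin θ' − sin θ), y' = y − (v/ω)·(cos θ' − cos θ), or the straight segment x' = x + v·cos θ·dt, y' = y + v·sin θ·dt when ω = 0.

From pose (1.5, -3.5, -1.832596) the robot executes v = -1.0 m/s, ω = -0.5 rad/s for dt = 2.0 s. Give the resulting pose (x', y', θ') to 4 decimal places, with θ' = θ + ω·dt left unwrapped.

(2.8236, -2.1124, -2.8326)

θ' = -1.8326 + -0.5·2.0 = -2.8326
R = v/ω = -1.0/-0.5 = 2.0000
x' = 1.5 + 2.0000·(sin -2.8326 − sin -1.8326) = 2.8236
y' = -3.5 − 2.0000·(cos -2.8326 − cos -1.8326) = -2.1124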